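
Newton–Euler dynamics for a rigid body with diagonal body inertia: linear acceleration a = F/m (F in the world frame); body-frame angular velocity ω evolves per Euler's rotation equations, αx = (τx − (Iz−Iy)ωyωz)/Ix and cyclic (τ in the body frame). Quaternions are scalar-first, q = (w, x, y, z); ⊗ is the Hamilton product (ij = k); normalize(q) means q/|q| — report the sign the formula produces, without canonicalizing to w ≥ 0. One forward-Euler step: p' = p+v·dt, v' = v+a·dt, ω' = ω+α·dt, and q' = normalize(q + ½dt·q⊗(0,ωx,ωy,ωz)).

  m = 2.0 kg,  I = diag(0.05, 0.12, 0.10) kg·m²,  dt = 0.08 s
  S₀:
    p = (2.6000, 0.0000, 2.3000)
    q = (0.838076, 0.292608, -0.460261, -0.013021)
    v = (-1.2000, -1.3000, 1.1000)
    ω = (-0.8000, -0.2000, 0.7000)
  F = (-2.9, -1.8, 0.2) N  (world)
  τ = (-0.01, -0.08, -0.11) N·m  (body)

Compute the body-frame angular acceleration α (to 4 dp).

ω×(Iω) gyroscopic = (0.0028, 0.0280, 0.0112)
angular accel α = (-0.2560, -0.9000, -1.2120)

α = (-0.2560, -0.9000, -1.2120)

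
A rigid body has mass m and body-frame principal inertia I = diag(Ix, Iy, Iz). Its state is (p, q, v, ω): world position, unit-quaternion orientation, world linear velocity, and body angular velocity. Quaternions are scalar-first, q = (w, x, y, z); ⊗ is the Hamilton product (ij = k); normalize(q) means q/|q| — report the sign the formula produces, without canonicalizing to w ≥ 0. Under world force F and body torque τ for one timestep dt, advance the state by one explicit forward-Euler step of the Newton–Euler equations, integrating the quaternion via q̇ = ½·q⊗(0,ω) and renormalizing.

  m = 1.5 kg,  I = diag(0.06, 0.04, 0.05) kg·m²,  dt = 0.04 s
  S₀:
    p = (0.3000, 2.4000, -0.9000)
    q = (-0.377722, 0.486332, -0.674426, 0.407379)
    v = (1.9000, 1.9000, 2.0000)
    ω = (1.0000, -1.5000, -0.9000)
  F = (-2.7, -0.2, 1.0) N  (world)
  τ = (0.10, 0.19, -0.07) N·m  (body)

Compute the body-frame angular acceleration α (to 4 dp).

α = (1.4417, 4.9750, -2.0000)

ω×(Iω) gyroscopic = (0.0135, -0.0090, 0.0300)
(τ − ω×Iω)/I = (1.4417, 4.9750, -2.0000)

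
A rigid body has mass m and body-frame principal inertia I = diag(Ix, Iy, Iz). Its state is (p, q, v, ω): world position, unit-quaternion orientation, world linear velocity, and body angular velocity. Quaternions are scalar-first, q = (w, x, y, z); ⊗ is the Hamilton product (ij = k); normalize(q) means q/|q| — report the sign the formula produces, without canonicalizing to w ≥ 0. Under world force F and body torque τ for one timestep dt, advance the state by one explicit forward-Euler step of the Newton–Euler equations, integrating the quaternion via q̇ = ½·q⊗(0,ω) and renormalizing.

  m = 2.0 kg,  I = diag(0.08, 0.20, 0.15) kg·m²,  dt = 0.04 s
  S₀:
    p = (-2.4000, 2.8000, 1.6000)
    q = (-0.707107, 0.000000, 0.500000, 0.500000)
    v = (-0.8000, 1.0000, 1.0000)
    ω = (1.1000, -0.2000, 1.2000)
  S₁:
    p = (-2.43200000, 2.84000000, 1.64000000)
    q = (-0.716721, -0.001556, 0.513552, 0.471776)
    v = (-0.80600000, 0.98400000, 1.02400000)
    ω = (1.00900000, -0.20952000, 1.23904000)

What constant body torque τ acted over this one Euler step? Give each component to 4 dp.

τ = (-0.1700, -0.1400, 0.1200)

ω₁ − ω₀ = (-0.09100000, -0.00952000, 0.03904000)
ω₀×(Iω₀) = (0.0120, -0.0924, -0.0264)
τ = I·(Δω/dt) + ω₀×(Iω₀) = (-0.1700, -0.1400, 0.1200)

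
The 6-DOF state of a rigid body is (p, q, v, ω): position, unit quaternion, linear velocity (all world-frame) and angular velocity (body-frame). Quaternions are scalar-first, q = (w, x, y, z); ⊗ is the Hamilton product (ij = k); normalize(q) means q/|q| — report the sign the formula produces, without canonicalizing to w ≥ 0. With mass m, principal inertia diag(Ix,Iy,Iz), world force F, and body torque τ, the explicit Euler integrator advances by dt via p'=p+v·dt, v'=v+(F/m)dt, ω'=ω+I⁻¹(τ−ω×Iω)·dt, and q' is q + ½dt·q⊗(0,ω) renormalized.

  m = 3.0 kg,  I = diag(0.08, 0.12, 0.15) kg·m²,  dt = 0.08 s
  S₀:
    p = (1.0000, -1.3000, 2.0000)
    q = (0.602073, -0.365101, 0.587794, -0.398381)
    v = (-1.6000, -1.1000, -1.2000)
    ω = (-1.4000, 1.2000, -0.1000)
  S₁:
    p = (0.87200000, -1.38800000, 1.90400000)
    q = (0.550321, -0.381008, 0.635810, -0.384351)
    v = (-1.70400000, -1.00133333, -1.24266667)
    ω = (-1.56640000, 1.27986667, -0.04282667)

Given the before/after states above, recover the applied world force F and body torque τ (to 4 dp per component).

v₁ − v₀ = (-0.10400000, 0.09866667, -0.04266667)
applied force F = (-3.9000, 3.7000, -1.6000)
ω₁ − ω₀ = (-0.16640000, 0.07986667, 0.05717333)
precession coupling = (-0.0036, -0.0098, -0.0672)
applied torque τ = (-0.1700, 0.1100, 0.0400)

F = (-3.9000, 3.7000, -1.6000)
τ = (-0.1700, 0.1100, 0.0400)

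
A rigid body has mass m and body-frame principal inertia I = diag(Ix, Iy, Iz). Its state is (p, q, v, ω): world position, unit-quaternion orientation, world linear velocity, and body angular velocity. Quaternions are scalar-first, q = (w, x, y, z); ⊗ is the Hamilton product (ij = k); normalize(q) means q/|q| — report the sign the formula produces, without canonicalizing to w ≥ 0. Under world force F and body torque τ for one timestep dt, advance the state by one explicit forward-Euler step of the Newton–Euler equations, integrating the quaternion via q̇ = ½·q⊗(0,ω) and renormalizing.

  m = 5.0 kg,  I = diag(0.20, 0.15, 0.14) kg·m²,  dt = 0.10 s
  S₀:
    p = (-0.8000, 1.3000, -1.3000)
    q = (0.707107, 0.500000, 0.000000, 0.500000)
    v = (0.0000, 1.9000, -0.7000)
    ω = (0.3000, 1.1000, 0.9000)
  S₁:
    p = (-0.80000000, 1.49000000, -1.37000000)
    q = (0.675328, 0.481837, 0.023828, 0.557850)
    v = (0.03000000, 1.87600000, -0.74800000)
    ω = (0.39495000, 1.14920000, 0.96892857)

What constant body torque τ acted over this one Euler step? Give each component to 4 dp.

rate change Δω = (0.09495000, 0.04920000, 0.06892857)
applied torque τ = (0.1800, 0.0900, 0.0800)

τ = (0.1800, 0.0900, 0.0800)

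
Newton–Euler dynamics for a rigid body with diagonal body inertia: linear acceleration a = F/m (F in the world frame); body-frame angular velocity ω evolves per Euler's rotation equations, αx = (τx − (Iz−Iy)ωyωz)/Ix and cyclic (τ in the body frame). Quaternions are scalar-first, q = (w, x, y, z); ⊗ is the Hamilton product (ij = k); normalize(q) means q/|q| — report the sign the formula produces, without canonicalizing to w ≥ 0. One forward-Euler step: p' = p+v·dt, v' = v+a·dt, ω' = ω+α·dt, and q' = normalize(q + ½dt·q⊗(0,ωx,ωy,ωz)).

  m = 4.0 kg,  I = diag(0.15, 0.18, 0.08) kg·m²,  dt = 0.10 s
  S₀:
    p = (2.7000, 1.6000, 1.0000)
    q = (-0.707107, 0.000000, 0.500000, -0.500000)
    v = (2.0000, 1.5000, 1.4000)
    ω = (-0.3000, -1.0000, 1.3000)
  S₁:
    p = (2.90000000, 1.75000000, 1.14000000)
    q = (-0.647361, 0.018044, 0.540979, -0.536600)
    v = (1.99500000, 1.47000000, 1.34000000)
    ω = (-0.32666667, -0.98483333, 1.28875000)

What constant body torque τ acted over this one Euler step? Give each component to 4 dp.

rate change Δω = (-0.02666667, 0.01516667, -0.01125000)
gyro term ω₀×Iω₀ = (0.1300, -0.0273, 0.0090)
applied torque τ = (0.0900, 0.0000, 0.0000)

τ = (0.0900, 0.0000, 0.0000)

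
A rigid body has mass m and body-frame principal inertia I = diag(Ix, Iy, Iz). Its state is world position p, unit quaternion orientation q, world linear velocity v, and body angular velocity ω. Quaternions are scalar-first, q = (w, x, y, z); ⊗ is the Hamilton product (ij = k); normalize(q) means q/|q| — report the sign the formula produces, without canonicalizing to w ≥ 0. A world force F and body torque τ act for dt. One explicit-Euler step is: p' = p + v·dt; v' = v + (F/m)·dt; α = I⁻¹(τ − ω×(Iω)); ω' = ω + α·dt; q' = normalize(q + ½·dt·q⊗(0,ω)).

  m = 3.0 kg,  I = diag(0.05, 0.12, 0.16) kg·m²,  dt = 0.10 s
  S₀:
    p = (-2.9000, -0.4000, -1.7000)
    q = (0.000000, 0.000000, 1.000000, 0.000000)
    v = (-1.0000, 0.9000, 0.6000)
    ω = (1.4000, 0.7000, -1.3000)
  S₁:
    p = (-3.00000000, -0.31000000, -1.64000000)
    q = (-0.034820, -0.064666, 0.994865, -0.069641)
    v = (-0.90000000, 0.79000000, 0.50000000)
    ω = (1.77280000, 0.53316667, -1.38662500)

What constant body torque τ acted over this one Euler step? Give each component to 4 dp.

τ = (0.1500, 0.0000, -0.0700)

Δω = ω₁−ω₀ = (0.37280000, -0.16683333, -0.08662500)
τ = I·(Δω/dt) + ω₀×(Iω₀) = (0.1500, 0.0000, -0.0700)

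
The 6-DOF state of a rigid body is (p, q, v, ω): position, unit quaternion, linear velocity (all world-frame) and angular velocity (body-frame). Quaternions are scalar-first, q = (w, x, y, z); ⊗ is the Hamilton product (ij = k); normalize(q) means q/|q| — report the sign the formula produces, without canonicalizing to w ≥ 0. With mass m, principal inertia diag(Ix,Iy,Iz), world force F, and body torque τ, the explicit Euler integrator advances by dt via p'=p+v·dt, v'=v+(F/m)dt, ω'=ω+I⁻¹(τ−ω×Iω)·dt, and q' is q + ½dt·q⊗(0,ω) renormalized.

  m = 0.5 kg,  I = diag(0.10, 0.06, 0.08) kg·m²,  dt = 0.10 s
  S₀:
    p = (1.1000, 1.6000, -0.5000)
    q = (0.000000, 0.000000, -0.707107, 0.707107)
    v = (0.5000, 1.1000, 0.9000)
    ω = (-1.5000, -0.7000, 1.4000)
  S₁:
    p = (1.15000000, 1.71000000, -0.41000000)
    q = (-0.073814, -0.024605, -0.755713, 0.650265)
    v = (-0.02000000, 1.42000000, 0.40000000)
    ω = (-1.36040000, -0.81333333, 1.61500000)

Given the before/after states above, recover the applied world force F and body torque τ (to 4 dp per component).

velocity change Δv = (-0.52000000, 0.32000000, -0.50000000)
m·(v₁−v₀)/dt = (-2.6000, 1.6000, -2.5000)
Δω = ω₁−ω₀ = (0.13960000, -0.11333333, 0.21500000)
gyro term ω₀×Iω₀ = (-0.0196, -0.0420, -0.0420)
I·α + gyro = (0.1200, -0.1100, 0.1300)

F = (-2.6000, 1.6000, -2.5000)
τ = (0.1200, -0.1100, 0.1300)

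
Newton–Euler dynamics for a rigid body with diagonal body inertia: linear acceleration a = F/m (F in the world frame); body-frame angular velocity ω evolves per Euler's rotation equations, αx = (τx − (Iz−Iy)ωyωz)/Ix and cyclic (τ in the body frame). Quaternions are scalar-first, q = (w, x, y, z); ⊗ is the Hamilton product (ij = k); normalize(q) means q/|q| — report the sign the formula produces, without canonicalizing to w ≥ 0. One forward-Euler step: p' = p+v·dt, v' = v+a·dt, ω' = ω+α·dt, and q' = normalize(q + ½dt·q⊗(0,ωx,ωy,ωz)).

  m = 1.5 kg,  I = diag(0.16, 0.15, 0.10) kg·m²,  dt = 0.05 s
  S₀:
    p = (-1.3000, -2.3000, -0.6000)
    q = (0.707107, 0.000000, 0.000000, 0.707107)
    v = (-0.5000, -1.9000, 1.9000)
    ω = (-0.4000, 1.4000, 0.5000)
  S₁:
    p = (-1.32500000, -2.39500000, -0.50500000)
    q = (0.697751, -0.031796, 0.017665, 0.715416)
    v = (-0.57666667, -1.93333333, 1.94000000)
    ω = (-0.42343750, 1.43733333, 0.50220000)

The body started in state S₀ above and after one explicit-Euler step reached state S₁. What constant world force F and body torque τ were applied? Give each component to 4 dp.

F = (-2.3000, -1.0000, 1.2000)
τ = (-0.1100, 0.1000, 0.0100)

rate change Δω = (-0.02343750, 0.03733333, 0.00220000)
precession coupling = (-0.0350, -0.0120, 0.0056)
τ = I·(Δω/dt) + ω₀×(Iω₀) = (-0.1100, 0.1000, 0.0100)
v₁ − v₀ = (-0.07666667, -0.03333333, 0.04000000)
F = m·Δv/dt = (-2.3000, -1.0000, 1.2000)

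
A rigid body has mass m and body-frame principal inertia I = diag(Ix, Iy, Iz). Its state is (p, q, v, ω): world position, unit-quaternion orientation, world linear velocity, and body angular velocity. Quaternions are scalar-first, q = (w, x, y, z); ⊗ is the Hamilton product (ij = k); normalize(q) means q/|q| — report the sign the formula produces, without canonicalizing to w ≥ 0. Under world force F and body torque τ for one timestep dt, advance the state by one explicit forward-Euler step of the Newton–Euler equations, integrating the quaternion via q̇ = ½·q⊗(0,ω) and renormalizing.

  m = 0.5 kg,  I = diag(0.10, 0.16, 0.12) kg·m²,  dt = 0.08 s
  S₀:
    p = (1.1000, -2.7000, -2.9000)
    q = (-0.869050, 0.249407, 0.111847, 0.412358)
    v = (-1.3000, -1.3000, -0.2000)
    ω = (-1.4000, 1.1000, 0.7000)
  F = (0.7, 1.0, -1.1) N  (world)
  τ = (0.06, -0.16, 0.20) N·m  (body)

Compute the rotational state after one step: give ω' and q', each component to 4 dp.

gyro term ω×Iω = (-0.0308, 0.0196, -0.0924)
angular accel α = (0.9080, -1.1225, 2.4367)
new body rate ω' = (-1.3274, 1.0102, 0.8949)
q⊗(0,ω) = (-0.0625125, 0.8413691, -1.7078411, -0.1774015)
updated quaternion q' = (-0.8690, 0.2822, 0.0434, 0.4041)

ω' = (-1.3274, 1.0102, 0.8949)
q' = (-0.8690, 0.2822, 0.0434, 0.4041)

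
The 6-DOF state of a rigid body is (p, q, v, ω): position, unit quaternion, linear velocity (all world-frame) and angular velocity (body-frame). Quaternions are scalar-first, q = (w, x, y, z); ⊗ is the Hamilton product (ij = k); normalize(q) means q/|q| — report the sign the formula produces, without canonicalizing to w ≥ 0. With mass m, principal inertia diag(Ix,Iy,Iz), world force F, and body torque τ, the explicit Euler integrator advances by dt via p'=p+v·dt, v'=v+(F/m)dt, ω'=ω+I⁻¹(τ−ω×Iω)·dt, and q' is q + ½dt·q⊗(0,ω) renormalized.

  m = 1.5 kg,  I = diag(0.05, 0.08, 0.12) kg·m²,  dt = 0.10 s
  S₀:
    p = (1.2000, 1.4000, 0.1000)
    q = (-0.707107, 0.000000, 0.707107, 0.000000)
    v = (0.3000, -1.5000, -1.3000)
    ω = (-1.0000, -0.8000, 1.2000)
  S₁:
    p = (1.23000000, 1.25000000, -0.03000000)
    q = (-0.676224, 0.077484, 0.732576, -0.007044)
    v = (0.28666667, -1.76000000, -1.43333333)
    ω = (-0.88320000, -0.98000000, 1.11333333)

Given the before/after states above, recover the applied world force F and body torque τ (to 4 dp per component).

F = (-0.2000, -3.9000, -2.0000)
τ = (0.0200, -0.0600, -0.0800)

Δω = ω₁−ω₀ = (0.11680000, -0.18000000, -0.08666667)
applied torque τ = (0.0200, -0.0600, -0.0800)
velocity change Δv = (-0.01333333, -0.26000000, -0.13333333)
applied force F = (-0.2000, -3.9000, -2.0000)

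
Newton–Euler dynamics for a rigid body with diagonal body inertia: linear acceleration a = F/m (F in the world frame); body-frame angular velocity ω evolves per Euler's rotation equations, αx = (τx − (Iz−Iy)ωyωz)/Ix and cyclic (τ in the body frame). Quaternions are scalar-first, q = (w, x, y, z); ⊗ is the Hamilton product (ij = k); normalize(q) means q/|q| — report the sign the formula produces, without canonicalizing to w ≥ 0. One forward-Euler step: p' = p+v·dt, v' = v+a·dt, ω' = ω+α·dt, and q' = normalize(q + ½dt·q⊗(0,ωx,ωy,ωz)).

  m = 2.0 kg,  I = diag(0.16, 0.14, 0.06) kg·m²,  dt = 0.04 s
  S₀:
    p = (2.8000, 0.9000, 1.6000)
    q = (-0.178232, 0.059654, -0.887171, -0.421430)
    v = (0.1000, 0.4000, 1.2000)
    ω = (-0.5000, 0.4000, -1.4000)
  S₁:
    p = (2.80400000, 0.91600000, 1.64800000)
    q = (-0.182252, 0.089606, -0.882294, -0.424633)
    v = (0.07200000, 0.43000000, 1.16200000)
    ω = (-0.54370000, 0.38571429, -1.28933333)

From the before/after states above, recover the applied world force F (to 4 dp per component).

v₁ − v₀ = (-0.02800000, 0.03000000, -0.03800000)
applied force F = (-1.4000, 1.5000, -1.9000)

F = (-1.4000, 1.5000, -1.9000)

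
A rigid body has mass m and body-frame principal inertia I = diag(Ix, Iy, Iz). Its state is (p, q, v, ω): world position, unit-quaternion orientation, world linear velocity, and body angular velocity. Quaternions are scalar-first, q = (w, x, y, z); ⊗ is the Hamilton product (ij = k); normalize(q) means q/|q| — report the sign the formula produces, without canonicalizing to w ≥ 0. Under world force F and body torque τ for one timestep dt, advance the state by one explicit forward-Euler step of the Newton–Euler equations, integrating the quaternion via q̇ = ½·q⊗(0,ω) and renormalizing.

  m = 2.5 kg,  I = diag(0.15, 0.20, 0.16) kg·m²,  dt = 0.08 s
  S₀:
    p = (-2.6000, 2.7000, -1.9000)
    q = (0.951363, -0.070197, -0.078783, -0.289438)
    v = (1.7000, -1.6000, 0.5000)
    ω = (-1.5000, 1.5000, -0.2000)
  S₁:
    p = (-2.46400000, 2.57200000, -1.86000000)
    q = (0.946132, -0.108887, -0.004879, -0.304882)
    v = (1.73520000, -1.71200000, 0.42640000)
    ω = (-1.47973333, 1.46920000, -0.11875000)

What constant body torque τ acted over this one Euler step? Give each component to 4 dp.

τ = (0.0500, -0.0800, 0.0500)

rate change Δω = (0.02026667, -0.03080000, 0.08125000)
gyro term ω₀×Iω₀ = (0.0120, -0.0030, -0.1125)
I·α + gyro = (0.0500, -0.0800, 0.0500)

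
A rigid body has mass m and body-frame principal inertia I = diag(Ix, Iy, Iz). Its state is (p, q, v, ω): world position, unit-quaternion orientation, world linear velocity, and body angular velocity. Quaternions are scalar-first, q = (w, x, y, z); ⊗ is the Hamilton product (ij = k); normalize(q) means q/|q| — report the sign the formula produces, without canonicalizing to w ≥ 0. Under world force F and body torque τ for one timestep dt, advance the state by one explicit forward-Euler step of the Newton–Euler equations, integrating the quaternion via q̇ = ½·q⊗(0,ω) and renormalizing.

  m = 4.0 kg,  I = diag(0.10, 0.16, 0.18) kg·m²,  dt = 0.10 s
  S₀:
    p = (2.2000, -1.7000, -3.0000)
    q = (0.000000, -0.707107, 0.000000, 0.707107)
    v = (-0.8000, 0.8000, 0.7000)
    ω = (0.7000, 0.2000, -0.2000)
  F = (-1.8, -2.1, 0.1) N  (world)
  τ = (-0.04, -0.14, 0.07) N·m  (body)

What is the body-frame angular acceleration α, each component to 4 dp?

precession coupling ω×(Iω) = (-0.0008, 0.0112, 0.0084)
α = I⁻¹(τ − ω×Iω) = (-0.3920, -0.9450, 0.3422)

α = (-0.3920, -0.9450, 0.3422)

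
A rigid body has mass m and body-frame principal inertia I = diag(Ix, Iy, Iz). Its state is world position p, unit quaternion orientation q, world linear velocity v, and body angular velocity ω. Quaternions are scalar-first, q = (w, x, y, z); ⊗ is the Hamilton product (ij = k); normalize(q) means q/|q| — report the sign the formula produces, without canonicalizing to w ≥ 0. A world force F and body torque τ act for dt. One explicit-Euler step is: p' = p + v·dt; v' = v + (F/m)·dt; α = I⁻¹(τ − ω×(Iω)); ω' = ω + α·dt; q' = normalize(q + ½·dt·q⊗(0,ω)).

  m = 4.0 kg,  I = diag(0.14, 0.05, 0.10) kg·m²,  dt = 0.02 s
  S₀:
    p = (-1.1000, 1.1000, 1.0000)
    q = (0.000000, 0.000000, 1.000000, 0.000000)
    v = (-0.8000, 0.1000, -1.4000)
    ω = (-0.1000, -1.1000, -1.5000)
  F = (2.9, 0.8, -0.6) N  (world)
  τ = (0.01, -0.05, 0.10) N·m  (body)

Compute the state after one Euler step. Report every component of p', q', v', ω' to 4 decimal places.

p + v·dt = (-1.1160, 1.1020, 0.9720)
v' = v + a·dt = (-0.7855, 0.1040, -1.4030)
ω×(Iω) gyroscopic = (0.0825, 0.0060, -0.0099)
(τ − ω×Iω)/I = (-0.5179, -1.1200, 1.0990)
ω + α·dt = (-0.1104, -1.1224, -1.4780)
Hamilton product q⊗(0,ω) = (1.1000000, -1.5000000, 0.0000000, 0.1000000)
updated quaternion q' = (0.0110, -0.0150, 0.9998, 0.0010)

p' = (-1.1160, 1.1020, 0.9720)
q' = (0.0110, -0.0150, 0.9998, 0.0010)
v' = (-0.7855, 0.1040, -1.4030)
ω' = (-0.1104, -1.1224, -1.4780)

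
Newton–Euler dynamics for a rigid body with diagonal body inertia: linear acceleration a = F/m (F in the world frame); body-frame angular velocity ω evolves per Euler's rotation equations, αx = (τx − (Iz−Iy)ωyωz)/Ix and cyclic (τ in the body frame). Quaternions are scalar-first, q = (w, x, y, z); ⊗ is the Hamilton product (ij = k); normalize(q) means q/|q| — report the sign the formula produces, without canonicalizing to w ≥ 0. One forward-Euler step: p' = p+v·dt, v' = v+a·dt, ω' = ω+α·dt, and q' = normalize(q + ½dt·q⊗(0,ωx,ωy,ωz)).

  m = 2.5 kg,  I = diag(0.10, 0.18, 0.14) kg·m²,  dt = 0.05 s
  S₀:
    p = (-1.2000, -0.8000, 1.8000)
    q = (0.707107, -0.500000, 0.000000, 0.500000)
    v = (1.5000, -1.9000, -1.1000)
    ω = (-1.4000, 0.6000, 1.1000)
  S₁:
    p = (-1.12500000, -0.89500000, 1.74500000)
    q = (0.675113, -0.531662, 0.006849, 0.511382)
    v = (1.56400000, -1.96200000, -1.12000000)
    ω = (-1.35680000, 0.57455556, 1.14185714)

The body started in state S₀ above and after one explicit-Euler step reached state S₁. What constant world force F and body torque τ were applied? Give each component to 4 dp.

F = (3.2000, -3.1000, -1.0000)
τ = (0.0600, -0.0300, 0.0500)

Δω = ω₁−ω₀ = (0.04320000, -0.02544444, 0.04185714)
ω₀×(Iω₀) = (-0.0264, 0.0616, -0.0672)
I·α + gyro = (0.0600, -0.0300, 0.0500)
v₁ − v₀ = (0.06400000, -0.06200000, -0.02000000)
F = m·Δv/dt = (3.2000, -3.1000, -1.0000)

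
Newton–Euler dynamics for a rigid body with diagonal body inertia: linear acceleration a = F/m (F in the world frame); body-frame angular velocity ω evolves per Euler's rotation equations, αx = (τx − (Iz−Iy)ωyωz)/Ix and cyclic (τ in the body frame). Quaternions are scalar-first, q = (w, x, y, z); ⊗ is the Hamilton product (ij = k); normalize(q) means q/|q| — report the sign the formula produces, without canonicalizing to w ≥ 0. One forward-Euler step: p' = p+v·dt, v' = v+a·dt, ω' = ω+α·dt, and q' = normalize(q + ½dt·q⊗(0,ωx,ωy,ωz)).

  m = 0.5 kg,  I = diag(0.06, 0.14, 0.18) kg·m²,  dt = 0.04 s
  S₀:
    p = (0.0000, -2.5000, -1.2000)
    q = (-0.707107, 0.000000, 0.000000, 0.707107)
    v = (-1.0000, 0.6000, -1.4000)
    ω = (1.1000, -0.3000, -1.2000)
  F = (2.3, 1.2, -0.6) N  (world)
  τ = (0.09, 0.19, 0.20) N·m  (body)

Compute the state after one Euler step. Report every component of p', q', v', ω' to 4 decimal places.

α = I⁻¹(τ − ω×Iω) = (1.2600, 0.2257, 1.2578)
ω' = ω + α·dt = (1.1504, -0.2910, -1.1497)
Hamilton product q⊗(0,ω) = (0.8485284, -0.5656856, 0.9899498, 0.8485284)
updated quaternion q' = (-0.6898, -0.0113, 0.0198, 0.7237)
new position p' = (-0.0400, -2.4760, -1.2560)
new velocity v' = (-0.8160, 0.6960, -1.4480)

p' = (-0.0400, -2.4760, -1.2560)
q' = (-0.6898, -0.0113, 0.0198, 0.7237)
v' = (-0.8160, 0.6960, -1.4480)
ω' = (1.1504, -0.2910, -1.1497)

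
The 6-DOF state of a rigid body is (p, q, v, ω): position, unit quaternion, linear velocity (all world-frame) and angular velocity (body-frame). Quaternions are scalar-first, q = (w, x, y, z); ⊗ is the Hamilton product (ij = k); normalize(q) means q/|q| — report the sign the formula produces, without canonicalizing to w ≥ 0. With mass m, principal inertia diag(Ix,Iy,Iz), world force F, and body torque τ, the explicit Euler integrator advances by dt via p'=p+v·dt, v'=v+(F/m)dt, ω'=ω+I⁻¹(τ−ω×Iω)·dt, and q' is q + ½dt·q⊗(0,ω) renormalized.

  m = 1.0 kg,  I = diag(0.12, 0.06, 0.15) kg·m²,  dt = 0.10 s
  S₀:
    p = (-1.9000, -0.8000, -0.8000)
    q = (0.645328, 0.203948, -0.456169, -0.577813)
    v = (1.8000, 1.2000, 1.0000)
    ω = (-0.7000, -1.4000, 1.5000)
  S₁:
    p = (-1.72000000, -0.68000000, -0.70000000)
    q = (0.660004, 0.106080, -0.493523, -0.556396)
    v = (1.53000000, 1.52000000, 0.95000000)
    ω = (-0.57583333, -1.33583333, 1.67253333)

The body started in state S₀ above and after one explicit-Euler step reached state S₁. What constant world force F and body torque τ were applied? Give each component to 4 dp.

Δv = v₁−v₀ = (-0.27000000, 0.32000000, -0.05000000)
m·(v₁−v₀)/dt = (-2.7000, 3.2000, -0.5000)
rate change Δω = (0.12416667, 0.06416667, 0.17253333)
I·α + gyro = (-0.0400, 0.0700, 0.2000)

F = (-2.7000, 3.2000, -0.5000)
τ = (-0.0400, 0.0700, 0.2000)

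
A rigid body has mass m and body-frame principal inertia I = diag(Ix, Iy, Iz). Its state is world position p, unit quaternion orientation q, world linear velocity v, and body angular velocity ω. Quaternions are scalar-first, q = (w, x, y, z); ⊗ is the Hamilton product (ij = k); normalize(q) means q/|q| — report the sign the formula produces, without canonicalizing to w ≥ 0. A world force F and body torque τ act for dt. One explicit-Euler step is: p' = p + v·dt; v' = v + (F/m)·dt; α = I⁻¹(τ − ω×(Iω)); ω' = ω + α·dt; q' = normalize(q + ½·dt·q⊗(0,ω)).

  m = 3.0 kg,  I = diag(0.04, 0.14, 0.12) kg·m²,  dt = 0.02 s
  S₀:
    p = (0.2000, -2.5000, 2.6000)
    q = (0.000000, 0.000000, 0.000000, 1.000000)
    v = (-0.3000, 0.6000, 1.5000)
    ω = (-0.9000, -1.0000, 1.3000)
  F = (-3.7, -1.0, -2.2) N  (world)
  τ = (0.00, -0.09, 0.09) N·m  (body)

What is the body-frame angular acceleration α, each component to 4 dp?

gyro term ω×Iω = (0.0260, 0.0936, 0.0900)
α = I⁻¹(τ − ω×Iω) = (-0.6500, -1.3114, 0.0000)

α = (-0.6500, -1.3114, 0.0000)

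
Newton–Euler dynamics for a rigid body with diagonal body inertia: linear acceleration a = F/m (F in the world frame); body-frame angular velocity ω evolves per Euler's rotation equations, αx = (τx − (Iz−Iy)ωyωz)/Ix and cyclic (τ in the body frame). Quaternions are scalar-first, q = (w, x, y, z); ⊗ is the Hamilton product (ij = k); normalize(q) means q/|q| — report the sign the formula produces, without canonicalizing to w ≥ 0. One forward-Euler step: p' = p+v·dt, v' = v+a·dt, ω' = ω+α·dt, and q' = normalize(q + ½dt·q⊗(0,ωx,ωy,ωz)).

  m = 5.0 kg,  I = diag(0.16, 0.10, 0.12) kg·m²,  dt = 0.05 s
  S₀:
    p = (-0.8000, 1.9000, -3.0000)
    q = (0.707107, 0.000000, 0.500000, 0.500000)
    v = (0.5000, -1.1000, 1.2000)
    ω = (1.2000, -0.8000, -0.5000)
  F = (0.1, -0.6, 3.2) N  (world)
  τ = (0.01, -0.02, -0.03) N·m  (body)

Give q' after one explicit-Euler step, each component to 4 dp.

q' = (0.7228, 0.0249, 0.5005, 0.4758)

q⊗(0,ω) = (0.6500000, 0.9985284, 0.0343144, -0.9535535)
q + ½dt·q⊗(0,ω), renormalized = (0.7228, 0.0249, 0.5005, 0.4758)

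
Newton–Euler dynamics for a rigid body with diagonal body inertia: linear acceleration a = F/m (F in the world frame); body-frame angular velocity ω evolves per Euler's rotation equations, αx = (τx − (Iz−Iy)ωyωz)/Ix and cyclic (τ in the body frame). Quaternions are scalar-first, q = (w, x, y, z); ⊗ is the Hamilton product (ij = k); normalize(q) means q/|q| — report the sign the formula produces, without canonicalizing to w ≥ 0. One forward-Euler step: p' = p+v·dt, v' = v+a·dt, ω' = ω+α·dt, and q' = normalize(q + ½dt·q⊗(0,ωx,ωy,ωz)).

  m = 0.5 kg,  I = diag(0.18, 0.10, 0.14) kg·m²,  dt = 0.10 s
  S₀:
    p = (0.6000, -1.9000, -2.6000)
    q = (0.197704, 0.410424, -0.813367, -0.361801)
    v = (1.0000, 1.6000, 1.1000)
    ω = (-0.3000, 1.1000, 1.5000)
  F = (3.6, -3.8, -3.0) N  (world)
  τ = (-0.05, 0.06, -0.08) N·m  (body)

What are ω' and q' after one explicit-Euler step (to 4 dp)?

angular accel α = (-0.6444, 0.7800, -0.7600)
ω + α·dt = (-0.3644, 1.1780, 1.4240)
q⊗(0,ω) = (1.5605324, -0.8813806, -0.2896213, 0.5040123)
q + ½dt·q⊗(0,ω), renormalized = (0.2745, 0.3647, -0.8242, -0.3351)

ω' = (-0.3644, 1.1780, 1.4240)
q' = (0.2745, 0.3647, -0.8242, -0.3351)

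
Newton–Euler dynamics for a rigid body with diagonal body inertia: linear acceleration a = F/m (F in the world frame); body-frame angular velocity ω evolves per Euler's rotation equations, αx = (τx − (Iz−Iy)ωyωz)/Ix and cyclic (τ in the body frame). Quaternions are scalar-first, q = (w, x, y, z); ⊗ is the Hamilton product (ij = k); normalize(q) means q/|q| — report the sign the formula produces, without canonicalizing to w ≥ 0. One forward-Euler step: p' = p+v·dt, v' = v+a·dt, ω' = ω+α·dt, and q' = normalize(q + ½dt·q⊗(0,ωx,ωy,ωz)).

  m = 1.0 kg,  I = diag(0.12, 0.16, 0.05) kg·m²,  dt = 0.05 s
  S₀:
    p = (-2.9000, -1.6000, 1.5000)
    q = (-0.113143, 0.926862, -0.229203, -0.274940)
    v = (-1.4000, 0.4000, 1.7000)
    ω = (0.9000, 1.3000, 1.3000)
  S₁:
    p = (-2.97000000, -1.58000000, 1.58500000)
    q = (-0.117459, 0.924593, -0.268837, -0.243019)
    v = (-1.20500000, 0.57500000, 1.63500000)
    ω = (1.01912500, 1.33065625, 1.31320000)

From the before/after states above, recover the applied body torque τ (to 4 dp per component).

τ = (0.1000, 0.1800, 0.0600)

ω₁ − ω₀ = (0.11912500, 0.03065625, 0.01320000)
gyro term ω₀×Iω₀ = (-0.1859, 0.0819, 0.0468)
I·α + gyro = (0.1000, 0.1800, 0.0600)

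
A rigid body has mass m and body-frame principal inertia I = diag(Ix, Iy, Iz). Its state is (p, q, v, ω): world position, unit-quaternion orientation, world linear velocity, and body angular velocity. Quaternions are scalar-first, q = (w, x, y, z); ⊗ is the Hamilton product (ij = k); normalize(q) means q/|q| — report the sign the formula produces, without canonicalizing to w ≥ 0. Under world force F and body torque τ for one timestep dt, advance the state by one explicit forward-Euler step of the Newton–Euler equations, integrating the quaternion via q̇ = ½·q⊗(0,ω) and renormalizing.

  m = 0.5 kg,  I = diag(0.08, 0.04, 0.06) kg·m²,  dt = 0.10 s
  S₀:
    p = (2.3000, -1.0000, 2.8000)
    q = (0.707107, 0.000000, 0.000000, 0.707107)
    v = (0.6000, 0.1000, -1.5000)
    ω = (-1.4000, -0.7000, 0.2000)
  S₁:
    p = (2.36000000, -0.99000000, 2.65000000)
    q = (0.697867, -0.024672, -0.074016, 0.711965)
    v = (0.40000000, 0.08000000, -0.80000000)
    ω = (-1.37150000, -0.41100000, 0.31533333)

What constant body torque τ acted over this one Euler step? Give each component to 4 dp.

Δω = ω₁−ω₀ = (0.02850000, 0.28900000, 0.11533333)
ω₀×(Iω₀) = (-0.0028, -0.0056, -0.0392)
applied torque τ = (0.0200, 0.1100, 0.0300)

τ = (0.0200, 0.1100, 0.0300)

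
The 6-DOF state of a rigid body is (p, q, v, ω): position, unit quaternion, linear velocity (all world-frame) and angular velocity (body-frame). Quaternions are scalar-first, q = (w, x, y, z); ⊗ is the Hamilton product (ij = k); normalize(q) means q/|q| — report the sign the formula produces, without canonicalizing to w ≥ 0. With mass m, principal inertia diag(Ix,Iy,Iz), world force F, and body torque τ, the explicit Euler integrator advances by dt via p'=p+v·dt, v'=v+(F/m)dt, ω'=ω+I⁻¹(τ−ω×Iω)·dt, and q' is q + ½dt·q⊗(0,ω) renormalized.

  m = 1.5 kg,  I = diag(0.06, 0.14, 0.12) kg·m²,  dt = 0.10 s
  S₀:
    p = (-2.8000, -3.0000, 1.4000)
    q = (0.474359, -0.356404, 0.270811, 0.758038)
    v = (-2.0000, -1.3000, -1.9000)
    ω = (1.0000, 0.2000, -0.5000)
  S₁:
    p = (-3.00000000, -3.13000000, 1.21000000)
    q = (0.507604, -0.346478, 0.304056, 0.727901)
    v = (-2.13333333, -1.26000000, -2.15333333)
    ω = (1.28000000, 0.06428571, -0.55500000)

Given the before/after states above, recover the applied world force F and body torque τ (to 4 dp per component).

F = (-2.0000, 0.6000, -3.8000)
τ = (0.1700, -0.1600, -0.0500)

Δv = v₁−v₀ = (-0.13333333, 0.04000000, -0.25333333)
m·(v₁−v₀)/dt = (-2.0000, 0.6000, -3.8000)
rate change Δω = (0.28000000, -0.13571429, -0.05500000)
applied torque τ = (0.1700, -0.1600, -0.0500)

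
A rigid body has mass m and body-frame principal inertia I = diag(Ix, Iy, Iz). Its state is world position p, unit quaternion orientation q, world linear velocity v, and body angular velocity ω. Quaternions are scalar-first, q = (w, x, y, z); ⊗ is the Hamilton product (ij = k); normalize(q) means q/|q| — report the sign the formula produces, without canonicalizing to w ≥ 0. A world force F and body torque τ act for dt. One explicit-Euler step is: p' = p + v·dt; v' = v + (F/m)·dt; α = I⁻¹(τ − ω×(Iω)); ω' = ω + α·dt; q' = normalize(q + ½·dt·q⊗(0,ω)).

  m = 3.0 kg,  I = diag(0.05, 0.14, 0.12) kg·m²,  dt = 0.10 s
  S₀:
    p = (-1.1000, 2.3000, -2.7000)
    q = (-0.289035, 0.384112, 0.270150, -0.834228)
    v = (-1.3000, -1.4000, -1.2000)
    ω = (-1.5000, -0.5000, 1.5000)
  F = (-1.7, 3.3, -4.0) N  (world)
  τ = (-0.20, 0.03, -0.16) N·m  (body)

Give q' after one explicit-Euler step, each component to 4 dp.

q⊗(0,ω) = (1.9625850, 0.4216635, 0.8196915, -0.2203835)
q + ½dt·q⊗(0,ω), renormalized = (-0.1898, 0.4028, 0.3093, -0.8403)

q' = (-0.1898, 0.4028, 0.3093, -0.8403)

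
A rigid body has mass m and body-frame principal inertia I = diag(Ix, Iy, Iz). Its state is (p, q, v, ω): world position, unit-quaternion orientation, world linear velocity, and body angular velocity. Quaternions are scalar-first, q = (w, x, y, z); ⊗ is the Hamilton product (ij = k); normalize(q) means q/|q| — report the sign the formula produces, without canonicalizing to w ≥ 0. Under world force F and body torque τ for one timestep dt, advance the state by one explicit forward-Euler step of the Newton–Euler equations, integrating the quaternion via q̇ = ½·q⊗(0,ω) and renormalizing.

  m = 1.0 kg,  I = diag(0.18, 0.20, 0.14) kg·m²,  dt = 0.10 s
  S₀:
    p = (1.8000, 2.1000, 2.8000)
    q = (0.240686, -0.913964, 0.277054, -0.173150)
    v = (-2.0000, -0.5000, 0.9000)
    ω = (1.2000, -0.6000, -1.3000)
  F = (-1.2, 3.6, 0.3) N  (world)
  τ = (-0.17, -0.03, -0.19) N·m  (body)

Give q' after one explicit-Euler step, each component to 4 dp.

q' = (0.2913, -0.9187, 0.1992, -0.1772)

2q̇ = q⊗(0,ω) = (1.0378942, -0.1752370, -1.5403448, -0.0969782)
updated quaternion q' = (0.2913, -0.9187, 0.1992, -0.1772)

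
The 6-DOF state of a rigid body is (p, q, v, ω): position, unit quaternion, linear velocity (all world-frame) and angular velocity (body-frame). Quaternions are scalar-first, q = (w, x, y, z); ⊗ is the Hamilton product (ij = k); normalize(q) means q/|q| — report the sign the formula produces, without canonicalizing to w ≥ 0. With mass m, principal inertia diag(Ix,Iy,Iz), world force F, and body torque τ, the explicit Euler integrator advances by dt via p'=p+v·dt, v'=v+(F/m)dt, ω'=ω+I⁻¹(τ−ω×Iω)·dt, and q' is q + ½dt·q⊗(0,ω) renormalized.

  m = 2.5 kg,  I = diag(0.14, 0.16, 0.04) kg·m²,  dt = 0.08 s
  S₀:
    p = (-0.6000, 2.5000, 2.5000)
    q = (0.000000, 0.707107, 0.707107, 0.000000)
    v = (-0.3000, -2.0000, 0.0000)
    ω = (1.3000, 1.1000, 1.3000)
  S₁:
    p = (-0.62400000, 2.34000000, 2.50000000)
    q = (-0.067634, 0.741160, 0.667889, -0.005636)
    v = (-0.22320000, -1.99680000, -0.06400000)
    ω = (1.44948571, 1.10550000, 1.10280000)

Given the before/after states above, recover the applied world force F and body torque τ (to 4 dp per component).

velocity change Δv = (0.07680000, 0.00320000, -0.06400000)
F = m·Δv/dt = (2.4000, 0.1000, -2.0000)
ω₁ − ω₀ = (0.14948571, 0.00550000, -0.19720000)
gyro term ω₀×Iω₀ = (-0.1716, 0.1690, 0.0286)
applied torque τ = (0.0900, 0.1800, -0.0700)

F = (2.4000, 0.1000, -2.0000)
τ = (0.0900, 0.1800, -0.0700)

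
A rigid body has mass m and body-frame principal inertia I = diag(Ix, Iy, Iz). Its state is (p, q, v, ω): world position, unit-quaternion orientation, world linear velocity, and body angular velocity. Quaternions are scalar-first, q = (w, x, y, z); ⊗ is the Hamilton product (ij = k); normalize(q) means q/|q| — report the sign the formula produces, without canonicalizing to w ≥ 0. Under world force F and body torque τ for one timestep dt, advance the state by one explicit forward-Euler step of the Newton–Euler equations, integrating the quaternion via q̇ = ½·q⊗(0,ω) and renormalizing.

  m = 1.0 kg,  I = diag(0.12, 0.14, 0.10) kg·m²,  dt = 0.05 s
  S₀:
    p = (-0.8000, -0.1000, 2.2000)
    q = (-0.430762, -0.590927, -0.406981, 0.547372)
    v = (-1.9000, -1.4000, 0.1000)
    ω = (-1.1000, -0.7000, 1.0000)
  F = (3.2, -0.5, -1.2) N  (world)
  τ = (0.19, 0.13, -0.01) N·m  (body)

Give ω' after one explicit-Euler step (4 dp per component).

gyro term ω×Iω = (0.0280, -0.0220, 0.0154)
α = I⁻¹(τ − ω×Iω) = (1.3500, 1.0857, -0.2540)
ω + α·dt = (-1.0325, -0.6457, 0.9873)

ω' = (-1.0325, -0.6457, 0.9873)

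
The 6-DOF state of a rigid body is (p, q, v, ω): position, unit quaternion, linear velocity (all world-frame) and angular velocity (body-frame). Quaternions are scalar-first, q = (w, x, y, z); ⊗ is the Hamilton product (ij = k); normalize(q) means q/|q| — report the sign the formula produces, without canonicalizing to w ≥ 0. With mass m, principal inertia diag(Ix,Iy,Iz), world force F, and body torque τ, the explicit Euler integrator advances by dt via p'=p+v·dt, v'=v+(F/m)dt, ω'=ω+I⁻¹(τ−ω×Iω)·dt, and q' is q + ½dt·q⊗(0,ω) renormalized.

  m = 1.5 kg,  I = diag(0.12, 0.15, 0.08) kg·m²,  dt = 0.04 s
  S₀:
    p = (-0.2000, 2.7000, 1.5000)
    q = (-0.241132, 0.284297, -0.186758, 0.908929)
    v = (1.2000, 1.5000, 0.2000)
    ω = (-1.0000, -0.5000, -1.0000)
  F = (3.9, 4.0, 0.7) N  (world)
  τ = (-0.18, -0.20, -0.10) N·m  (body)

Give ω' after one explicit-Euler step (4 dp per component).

ω' = (-1.0483, -0.5640, -1.0575)

precession coupling ω×(Iω) = (-0.0350, 0.0400, 0.0150)
α = I⁻¹(τ − ω×Iω) = (-1.2083, -1.6000, -1.4375)
ω + α·dt = (-1.0483, -0.5640, -1.0575)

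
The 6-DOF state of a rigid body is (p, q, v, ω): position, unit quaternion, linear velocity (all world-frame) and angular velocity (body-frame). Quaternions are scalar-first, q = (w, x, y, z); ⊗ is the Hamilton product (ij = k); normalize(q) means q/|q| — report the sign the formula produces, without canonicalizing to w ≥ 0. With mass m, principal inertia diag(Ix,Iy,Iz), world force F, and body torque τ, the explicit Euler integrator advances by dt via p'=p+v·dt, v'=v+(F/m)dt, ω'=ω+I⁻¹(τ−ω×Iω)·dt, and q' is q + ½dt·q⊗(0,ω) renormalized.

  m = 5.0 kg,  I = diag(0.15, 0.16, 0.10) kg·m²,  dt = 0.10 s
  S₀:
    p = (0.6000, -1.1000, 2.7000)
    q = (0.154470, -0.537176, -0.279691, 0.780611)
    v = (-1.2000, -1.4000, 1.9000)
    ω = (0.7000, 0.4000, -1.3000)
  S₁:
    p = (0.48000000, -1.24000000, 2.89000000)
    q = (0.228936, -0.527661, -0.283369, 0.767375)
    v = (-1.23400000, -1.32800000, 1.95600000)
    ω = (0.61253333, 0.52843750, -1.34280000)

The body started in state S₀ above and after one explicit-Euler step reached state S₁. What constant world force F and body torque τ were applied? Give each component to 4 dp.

F = (-1.7000, 3.6000, 2.8000)
τ = (-0.1000, 0.1600, -0.0400)

velocity change Δv = (-0.03400000, 0.07200000, 0.05600000)
m·(v₁−v₀)/dt = (-1.7000, 3.6000, 2.8000)
ω₁ − ω₀ = (-0.08746667, 0.12843750, -0.04280000)
I·α + gyro = (-0.1000, 0.1600, -0.0400)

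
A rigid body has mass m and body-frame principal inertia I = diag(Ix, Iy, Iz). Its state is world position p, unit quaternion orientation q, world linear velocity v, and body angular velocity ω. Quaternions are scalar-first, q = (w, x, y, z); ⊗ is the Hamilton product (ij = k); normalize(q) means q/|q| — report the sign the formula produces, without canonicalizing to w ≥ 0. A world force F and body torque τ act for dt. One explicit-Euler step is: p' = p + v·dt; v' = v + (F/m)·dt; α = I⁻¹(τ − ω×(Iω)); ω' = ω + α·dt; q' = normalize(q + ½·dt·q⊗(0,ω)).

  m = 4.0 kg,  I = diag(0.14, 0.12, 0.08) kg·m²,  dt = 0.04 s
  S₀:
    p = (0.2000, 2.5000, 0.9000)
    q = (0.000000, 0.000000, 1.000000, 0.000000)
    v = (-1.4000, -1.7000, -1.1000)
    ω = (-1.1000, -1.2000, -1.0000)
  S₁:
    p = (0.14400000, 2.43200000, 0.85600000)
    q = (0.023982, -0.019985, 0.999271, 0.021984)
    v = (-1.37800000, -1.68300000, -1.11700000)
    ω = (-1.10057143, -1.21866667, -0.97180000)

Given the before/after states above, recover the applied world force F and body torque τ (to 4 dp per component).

F = (2.2000, 1.7000, -1.7000)
τ = (-0.0500, 0.0100, 0.0300)

Δω = ω₁−ω₀ = (-0.00057143, -0.01866667, 0.02820000)
ω₀×(Iω₀) = (-0.0480, 0.0660, -0.0264)
I·α + gyro = (-0.0500, 0.0100, 0.0300)
Δv = v₁−v₀ = (0.02200000, 0.01700000, -0.01700000)
F = m·Δv/dt = (2.2000, 1.7000, -1.7000)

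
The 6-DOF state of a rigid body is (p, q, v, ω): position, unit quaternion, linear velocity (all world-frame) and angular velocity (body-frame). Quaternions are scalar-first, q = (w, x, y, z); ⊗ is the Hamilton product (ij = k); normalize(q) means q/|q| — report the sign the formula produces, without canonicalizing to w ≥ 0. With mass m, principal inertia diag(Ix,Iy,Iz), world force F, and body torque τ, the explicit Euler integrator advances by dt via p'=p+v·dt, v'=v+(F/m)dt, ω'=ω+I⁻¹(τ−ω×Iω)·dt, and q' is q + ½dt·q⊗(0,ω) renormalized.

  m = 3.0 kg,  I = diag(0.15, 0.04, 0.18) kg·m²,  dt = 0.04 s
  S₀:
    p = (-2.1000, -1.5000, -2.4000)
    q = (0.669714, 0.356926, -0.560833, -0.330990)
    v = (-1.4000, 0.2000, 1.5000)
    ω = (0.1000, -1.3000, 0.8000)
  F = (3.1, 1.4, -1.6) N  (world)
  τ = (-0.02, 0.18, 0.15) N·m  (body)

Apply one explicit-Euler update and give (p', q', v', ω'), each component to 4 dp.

p' = (-2.1560, -1.4920, -2.3400)
q' = (0.6594, 0.3405, -0.5843, -0.3283)
v' = (-1.3587, 0.2187, 1.4787)
ω' = (0.1335, -1.1176, 0.8302)

a = (1.0333, 0.4667, -0.5333)
new position p' = (-2.1560, -1.4920, -2.3400)
new velocity v' = (-1.3587, 0.2187, 1.4787)
(τ − ω×Iω)/I = (0.8373, 4.5600, 0.7539)
new body rate ω' = (0.1335, -1.1176, 0.8302)
q⊗(0,ω) = (-0.4999835, -0.8119820, -1.1892680, 0.1278507)
q + ½dt·q⊗(0,ω), renormalized = (0.6594, 0.3405, -0.5843, -0.3283)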